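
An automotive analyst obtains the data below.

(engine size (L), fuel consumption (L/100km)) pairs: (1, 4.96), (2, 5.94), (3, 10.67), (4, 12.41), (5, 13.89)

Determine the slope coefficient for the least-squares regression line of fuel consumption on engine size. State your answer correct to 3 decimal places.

2.433

n = 5, Σx = 15, Σy = 47.87, Σxy = 167.94, Σx² = 55
Sxx = Σx² − (Σx)²/n = 55 − 45 = 10
Sxy = Σxy − (Σx)(Σy)/n = 167.94 − 143.61 = 24.33
b = Sxy/Sxx = 24.33/10 = 2.433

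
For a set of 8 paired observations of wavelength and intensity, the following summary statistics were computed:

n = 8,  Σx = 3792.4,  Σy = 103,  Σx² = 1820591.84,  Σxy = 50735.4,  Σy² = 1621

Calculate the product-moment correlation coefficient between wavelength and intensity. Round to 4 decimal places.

Sxx = Σx² − (Σx)²/n = 1820591.84 − 1797787.22 = 22804.62
Sxy = Σxy − (Σx)(Σy)/n = 50735.4 − 48827.15 = 1908.25
Syy = Σy² − (Σy)²/n = 1621 − 1326.125 = 294.875
r = Sxy/√(Sxx·Syy) = 1908.25/√(6724512.3225) = 1908.25/2593.166466 = 0.735876

0.7359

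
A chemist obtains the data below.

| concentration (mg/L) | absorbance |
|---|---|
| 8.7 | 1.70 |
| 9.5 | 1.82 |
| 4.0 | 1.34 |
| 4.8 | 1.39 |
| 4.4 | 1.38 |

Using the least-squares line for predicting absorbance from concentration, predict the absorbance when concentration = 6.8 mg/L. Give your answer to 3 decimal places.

1.569

n = 5, Σx = 31.4, Σy = 7.63, Σxy = 50.184, Σx² = 224.34
Sxx = Σx² − (Σx)²/n = 224.34 − 197.192 = 27.148
Sxy = Σxy − (Σx)(Σy)/n = 50.184 − 47.9164 = 2.2676
b = Sxy/Sxx = 2.2676/27.148 = 0.083527
a = ȳ − b·x̄ = 1.526 − 0.083527·6.28 = 1.001448
ŷ(6.8) = a + b·6.8 = 1.001448 + 0.083527·6.8 = 1.569434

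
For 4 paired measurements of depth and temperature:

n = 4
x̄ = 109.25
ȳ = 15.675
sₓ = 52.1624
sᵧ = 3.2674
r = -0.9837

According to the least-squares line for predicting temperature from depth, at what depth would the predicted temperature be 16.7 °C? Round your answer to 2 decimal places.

b = r · sᵧ/sₓ = -0.9837 · 3.2674/52.1624 = -0.061618
a = ȳ − b·x̄ = 15.675 − (-0.061618)·109.25 = 22.406764
Set a + b·x = 16.7: x = (16.7 − 22.406764) / (-0.061618) = 92.615243

92.62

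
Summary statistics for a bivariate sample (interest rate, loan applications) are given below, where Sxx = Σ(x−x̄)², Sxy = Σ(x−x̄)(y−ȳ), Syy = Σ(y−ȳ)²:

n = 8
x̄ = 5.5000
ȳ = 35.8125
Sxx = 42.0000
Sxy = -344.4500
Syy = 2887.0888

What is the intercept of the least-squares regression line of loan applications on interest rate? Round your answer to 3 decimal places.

80.919

b = Sxy/Sxx = -344.45/42 = -8.201190
a = ȳ − b·x̄ = 35.8125 − (-8.201190)·5.5 = 80.919048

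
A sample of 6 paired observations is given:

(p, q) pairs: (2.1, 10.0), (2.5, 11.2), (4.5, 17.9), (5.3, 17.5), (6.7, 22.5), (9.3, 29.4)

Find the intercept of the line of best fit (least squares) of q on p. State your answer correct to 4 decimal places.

4.6009

n = 6, Σx = 30.4, Σy = 108.5, Σxy = 646.47, Σx² = 190.38
Sxx = Σx² − (Σx)²/n = 190.38 − 154.026667 = 36.353333
Sxy = Σxy − (Σx)(Σy)/n = 646.47 − 549.733333 = 96.736667
b = Sxy/Sxx = 96.736667/36.353333 = 2.661012
a = ȳ − b·x̄ = 18.083333 − 2.661012·5.066667 = 4.600871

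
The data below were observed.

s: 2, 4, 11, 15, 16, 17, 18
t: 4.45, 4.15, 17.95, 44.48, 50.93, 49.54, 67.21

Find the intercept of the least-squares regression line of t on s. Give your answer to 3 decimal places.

-9.694

n = 7, Σx = 83, Σy = 238.71, Σxy = 3756.99, Σx² = 1235
Sxx = Σx² − (Σx)²/n = 1235 − 984.142857 = 250.857143
Sxy = Σxy − (Σx)(Σy)/n = 3756.99 − 2830.418571 = 926.571429
b = Sxy/Sxx = 926.571429/250.857143 = 3.693622
a = ȳ − b·x̄ = 34.101429 − 3.693622·11.857143 = -9.694374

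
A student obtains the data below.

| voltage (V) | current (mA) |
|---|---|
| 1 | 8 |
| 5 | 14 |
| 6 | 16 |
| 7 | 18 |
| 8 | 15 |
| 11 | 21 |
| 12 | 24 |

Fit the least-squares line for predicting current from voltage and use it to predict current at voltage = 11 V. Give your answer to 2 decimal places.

21.71

n = 7, Σx = 50, Σy = 116, Σxy = 939, Σx² = 440
Sxx = Σx² − (Σx)²/n = 440 − 357.142857 = 82.857143
Sxy = Σxy − (Σx)(Σy)/n = 939 − 828.571429 = 110.428571
b = Sxy/Sxx = 110.428571/82.857143 = 1.332759
a = ȳ − b·x̄ = 16.571429 − 1.332759·7.142857 = 7.051724
ŷ(11) = a + b·11 = 7.051724 + 1.332759·11 = 21.712069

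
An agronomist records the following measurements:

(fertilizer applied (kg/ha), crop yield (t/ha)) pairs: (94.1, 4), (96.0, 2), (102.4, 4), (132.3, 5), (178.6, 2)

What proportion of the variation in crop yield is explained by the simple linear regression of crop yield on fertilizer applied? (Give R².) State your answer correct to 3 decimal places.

0.081

n = 5, Σx = 603.4, Σy = 17, Σxy = 1996.7, Σx² = 77957.82, Σy² = 65
Sxx = Σx² − (Σx)²/n = 77957.82 − 72818.312 = 5139.508
Sxy = Σxy − (Σx)(Σy)/n = 1996.7 − 2051.56 = -54.86
Syy = Σy² − (Σy)²/n = 65 − 57.8 = 7.2
R² = Sxy²/(Sxx·Syy) = (-54.86)²/(5139.508·7.2) = 0.081331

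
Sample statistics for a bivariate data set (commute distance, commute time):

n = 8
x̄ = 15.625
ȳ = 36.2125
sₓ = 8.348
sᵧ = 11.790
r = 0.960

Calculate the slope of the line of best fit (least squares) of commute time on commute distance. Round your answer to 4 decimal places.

1.3558

b = r · sᵧ/sₓ = 0.96 · 11.79/8.348 = 1.355822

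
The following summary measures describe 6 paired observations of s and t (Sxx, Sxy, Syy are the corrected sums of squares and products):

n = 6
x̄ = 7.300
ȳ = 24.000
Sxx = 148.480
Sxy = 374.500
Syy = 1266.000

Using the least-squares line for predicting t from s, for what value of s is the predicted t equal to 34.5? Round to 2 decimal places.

11.46

b = Sxy/Sxx = 374.5/148.48 = 2.522225
a = ȳ − b·x̄ = 24 − 2.522225·7.3 = 5.587756
Set a + b·x = 34.5: x = (34.5 − 5.587756) / 2.522225 = 11.462991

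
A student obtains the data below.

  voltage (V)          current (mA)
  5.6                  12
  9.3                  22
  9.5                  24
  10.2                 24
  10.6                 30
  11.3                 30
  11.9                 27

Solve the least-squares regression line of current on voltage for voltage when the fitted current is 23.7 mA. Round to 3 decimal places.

9.614

n = 7, Σx = 68.4, Σy = 169, Σxy = 1722.9, Σx² = 693.8
Sxx = Σx² − (Σx)²/n = 693.8 − 668.365714 = 25.434286
Sxy = Σxy − (Σx)(Σy)/n = 1722.9 − 1651.371429 = 71.528571
b = Sxy/Sxx = 71.528571/25.434286 = 2.812289
a = ȳ − b·x̄ = 24.142857 − 2.812289·9.771429 = -3.337228
Set a + b·x = 23.7: x = (23.7 − (-3.337228)) / 2.812289 = 9.613956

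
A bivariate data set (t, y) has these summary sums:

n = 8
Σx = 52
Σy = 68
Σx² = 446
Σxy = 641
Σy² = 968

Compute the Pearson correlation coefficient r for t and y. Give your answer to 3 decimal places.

0.970

Sxx = Σx² − (Σx)²/n = 446 − 338 = 108
Sxy = Σxy − (Σx)(Σy)/n = 641 − 442 = 199
Syy = Σy² − (Σy)²/n = 968 − 578 = 390
r = Sxy/√(Sxx·Syy) = 199/√(42120) = 199/205.231577 = 0.969636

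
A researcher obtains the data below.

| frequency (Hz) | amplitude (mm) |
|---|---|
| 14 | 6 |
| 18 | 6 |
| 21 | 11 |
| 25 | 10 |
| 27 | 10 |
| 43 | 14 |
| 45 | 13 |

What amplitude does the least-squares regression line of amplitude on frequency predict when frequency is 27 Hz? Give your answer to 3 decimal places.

9.868

n = 7, Σx = 193, Σy = 70, Σxy = 2130, Σx² = 6189
Sxx = Σx² − (Σx)²/n = 6189 − 5321.285714 = 867.714286
Sxy = Σxy − (Σx)(Σy)/n = 2130 − 1930 = 200
b = Sxy/Sxx = 200/867.714286 = 0.230491
a = ȳ − b·x̄ = 10 − 0.230491·27.571429 = 3.645044
ŷ(27) = a + b·27 = 3.645044 + 0.230491·27 = 9.868291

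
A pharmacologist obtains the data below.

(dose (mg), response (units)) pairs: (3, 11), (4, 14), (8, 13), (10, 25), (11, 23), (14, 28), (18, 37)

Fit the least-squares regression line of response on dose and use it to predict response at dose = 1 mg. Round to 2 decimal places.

n = 7, Σx = 68, Σy = 151, Σxy = 1754, Σx² = 830
Sxx = Σx² − (Σx)²/n = 830 − 660.571429 = 169.428571
Sxy = Σxy − (Σx)(Σy)/n = 1754 − 1466.857143 = 287.142857
b = Sxy/Sxx = 287.142857/169.428571 = 1.694772
a = ȳ − b·x̄ = 21.571429 − 1.694772·9.714286 = 5.107926
ŷ(1) = a + b·1 = 5.107926 + 1.694772·1 = 6.802698

6.80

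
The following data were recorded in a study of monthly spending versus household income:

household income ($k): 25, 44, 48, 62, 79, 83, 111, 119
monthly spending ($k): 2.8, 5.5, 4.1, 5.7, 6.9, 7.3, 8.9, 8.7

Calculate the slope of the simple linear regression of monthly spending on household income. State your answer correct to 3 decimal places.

0.063

n = 8, Σx = 571, Σy = 49.9, Σxy = 4036.4, Σx² = 48321
Sxx = Σx² − (Σx)²/n = 48321 − 40755.125 = 7565.875
Sxy = Σxy − (Σx)(Σy)/n = 4036.4 − 3561.6125 = 474.7875
b = Sxy/Sxx = 474.7875/7565.875 = 0.062754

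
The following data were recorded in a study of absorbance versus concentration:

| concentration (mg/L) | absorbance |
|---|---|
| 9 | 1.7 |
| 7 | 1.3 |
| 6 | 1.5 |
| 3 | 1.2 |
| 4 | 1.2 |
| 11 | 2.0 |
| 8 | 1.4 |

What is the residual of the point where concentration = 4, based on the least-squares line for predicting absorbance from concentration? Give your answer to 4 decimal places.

-0.0049

n = 7, Σx = 48, Σy = 10.3, Σxy = 75, Σx² = 376
Sxx = Σx² − (Σx)²/n = 376 − 329.142857 = 46.857143
Sxy = Σxy − (Σx)(Σy)/n = 75 − 70.628571 = 4.371429
b = Sxy/Sxx = 4.371429/46.857143 = 0.093293
a = ȳ − b·x̄ = 1.471429 − 0.093293·6.857143 = 0.831707
ŷ(4) = 0.831707 + 0.093293·4 = 1.204878
residual = y − ŷ = 1.2 − 1.204878 = -0.004878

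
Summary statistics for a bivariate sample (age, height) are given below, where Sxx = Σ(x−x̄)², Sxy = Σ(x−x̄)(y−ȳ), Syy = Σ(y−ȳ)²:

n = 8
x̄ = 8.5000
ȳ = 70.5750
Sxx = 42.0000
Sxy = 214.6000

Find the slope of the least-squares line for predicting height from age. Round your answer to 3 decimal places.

5.110

b = Sxy/Sxx = 214.6/42 = 5.109524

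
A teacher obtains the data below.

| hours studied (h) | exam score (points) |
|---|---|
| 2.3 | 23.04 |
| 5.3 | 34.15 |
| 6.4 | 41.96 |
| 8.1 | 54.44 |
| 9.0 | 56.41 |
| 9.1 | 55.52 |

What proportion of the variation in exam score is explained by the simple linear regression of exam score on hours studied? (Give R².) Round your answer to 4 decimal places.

0.9774

n = 6, Σx = 40.2, Σy = 265.52, Σxy = 1956.417, Σx² = 303.76, Σy² = 12685.9778
Sxx = Σx² − (Σx)²/n = 303.76 − 269.34 = 34.42
Sxy = Σxy − (Σx)(Σy)/n = 1956.417 − 1778.984 = 177.433
Syy = Σy² − (Σy)²/n = 12685.9778 − 11750.145067 = 935.832733
R² = Sxy²/(Sxx·Syy) = (177.433)²/(34.42·935.832733) = 0.977372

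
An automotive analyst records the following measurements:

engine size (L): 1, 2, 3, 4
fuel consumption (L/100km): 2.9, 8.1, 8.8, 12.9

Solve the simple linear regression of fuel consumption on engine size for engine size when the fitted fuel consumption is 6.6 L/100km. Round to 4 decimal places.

n = 4, Σx = 10, Σy = 32.7, Σxy = 97.1, Σx² = 30
Sxx = Σx² − (Σx)²/n = 30 − 25 = 5
Sxy = Σxy − (Σx)(Σy)/n = 97.1 − 81.75 = 15.35
b = Sxy/Sxx = 15.35/5 = 3.07
a = ȳ − b·x̄ = 8.175 − 3.07·2.5 = 0.5
Set a + b·x = 6.6: x = (6.6 − 0.5) / 3.07 = 1.986971

1.9870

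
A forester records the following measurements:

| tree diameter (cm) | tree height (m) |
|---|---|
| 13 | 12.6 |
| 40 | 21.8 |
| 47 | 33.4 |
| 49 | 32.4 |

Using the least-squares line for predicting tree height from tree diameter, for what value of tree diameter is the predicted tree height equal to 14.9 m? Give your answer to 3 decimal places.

18.993

n = 4, Σx = 149, Σy = 100.2, Σxy = 4193.2, Σx² = 6379
Sxx = Σx² − (Σx)²/n = 6379 − 5550.25 = 828.75
Sxy = Σxy − (Σx)(Σy)/n = 4193.2 − 3732.45 = 460.75
b = Sxy/Sxx = 460.75/828.75 = 0.555958
a = ȳ − b·x̄ = 25.05 − 0.555958·37.25 = 4.340573
Set a + b·x = 14.9: x = (14.9 − 4.340573) / 0.555958 = 18.993218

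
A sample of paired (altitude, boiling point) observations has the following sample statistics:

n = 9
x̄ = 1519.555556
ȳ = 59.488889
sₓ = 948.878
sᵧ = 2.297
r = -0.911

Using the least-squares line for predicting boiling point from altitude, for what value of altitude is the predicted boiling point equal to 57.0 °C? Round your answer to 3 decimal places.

2648.146

b = r · sᵧ/sₓ = -0.911 · 2.297/948.878 = -0.002205
a = ȳ − b·x̄ = 59.488889 − (-0.002205)·1519.555556 = 62.839975
Set a + b·x = 57.0: x = (57.0 − 62.839975) / (-0.002205) = 2648.146429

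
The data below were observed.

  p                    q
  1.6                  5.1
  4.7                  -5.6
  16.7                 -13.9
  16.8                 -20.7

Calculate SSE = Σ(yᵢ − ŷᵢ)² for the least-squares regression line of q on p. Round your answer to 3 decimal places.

n = 4, Σx = 39.8, Σy = -35.1, Σxy = -598.05, Σx² = 585.78, Σy² = 679.07
Sxx = Σx² − (Σx)²/n = 585.78 − 396.01 = 189.77
Sxy = Σxy − (Σx)(Σy)/n = -598.05 − (-349.245) = -248.805
Syy = Σy² − (Σy)²/n = 679.07 − 308.0025 = 371.0675
b = Sxy/Sxx = -248.805/189.77 = -1.311087
SSE = Syy − b·Sxy = 371.0675 − (-1.311087)·(-248.805) = 44.862473

44.862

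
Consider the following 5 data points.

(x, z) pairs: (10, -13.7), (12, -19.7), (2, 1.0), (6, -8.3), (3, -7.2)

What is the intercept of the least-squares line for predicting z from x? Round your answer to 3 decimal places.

1.536

n = 5, Σx = 33, Σy = -47.9, Σxy = -442.8, Σx² = 293
Sxx = Σx² − (Σx)²/n = 293 − 217.8 = 75.2
Sxy = Σxy − (Σx)(Σy)/n = -442.8 − (-316.14) = -126.66
b = Sxy/Sxx = -126.66/75.2 = -1.684309
a = ȳ − b·x̄ = -9.58 − (-1.684309)·6.6 = 1.536436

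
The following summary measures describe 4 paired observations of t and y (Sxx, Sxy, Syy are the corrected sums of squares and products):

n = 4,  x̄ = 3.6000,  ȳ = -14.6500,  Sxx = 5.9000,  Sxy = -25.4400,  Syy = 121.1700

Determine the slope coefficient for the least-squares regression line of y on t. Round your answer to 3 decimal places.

b = Sxy/Sxx = -25.44/5.9 = -4.311864

-4.312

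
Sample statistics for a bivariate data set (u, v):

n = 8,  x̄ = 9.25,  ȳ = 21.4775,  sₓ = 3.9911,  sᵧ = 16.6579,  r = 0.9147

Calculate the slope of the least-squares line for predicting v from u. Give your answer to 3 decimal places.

b = r · sᵧ/sₓ = 0.9147 · 16.6579/3.9911 = 3.817740

3.818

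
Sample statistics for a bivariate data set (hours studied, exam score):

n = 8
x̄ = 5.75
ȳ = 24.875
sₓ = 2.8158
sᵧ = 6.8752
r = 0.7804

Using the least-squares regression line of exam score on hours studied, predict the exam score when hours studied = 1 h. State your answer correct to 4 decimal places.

b = r · sᵧ/sₓ = 0.7804 · 6.8752/2.8158 = 1.905464
a = ȳ − b·x̄ = 24.875 − 1.905464·5.75 = 13.918581
ŷ(1) = a + b·1 = 13.918581 + 1.905464·1 = 15.824045

15.8240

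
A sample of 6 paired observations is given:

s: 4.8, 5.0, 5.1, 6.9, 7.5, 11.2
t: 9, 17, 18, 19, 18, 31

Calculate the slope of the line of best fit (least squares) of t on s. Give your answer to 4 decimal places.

2.5788

n = 6, Σx = 40.5, Σy = 112, Σxy = 833.3, Σx² = 303.35
Sxx = Σx² − (Σx)²/n = 303.35 − 273.375 = 29.975
Sxy = Σxy − (Σx)(Σy)/n = 833.3 − 756 = 77.3
b = Sxy/Sxx = 77.3/29.975 = 2.578816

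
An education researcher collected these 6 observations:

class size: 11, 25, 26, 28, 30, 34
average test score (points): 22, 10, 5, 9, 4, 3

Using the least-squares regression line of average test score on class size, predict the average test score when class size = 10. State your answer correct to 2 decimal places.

n = 6, Σx = 154, Σy = 53, Σxy = 1096, Σx² = 4262
Sxx = Σx² − (Σx)²/n = 4262 − 3952.666667 = 309.333333
Sxy = Σxy − (Σx)(Σy)/n = 1096 − 1360.333333 = -264.333333
b = Sxy/Sxx = -264.333333/309.333333 = -0.854526
a = ȳ − b·x̄ = 8.833333 − (-0.854526)·25.666667 = 30.766164
ŷ(10) = a + b·10 = 30.766164 + (-0.854526)·10 = 22.220905

22.22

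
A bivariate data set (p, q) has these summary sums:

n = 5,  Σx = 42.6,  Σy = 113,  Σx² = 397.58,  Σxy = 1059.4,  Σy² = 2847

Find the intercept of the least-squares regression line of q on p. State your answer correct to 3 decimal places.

Sxx = Σx² − (Σx)²/n = 397.58 − 362.952 = 34.628
Sxy = Σxy − (Σx)(Σy)/n = 1059.4 − 962.76 = 96.64
b = Sxy/Sxx = 96.64/34.628 = 2.790805
a = ȳ − b·x̄ = 22.6 − 2.790805·8.52 = -1.177660

-1.178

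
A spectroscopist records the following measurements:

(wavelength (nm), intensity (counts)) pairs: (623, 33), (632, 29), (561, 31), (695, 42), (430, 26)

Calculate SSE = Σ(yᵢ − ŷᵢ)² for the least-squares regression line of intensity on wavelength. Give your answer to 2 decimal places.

n = 5, Σx = 2941, Σy = 161, Σxy = 96648, Σx² = 1770199, Σy² = 5331
Sxx = Σx² − (Σx)²/n = 1770199 − 1729896.2 = 40302.8
Sxy = Σxy − (Σx)(Σy)/n = 96648 − 94700.2 = 1947.8
Syy = Σy² − (Σy)²/n = 5331 − 5184.2 = 146.8
b = Sxy/Sxx = 1947.8/40302.8 = 0.048329
SSE = Syy − b·Sxy = 146.8 − 0.048329·1947.8 = 52.664485

52.66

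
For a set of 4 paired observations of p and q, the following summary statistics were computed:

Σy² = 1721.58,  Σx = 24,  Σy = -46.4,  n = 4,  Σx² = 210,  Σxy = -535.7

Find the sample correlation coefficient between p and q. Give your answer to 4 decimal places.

-0.9207

Sxx = Σx² − (Σx)²/n = 210 − 144 = 66
Sxy = Σxy − (Σx)(Σy)/n = -535.7 − (-278.4) = -257.3
Syy = Σy² − (Σy)²/n = 1721.58 − 538.24 = 1183.34
r = Sxy/√(Sxx·Syy) = -257.3/√(78100.44) = -257.3/279.464559 = -0.920689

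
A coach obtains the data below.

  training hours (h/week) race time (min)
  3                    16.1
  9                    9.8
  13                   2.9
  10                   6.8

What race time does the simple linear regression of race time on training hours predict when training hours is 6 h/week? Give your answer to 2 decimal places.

n = 4, Σx = 35, Σy = 35.6, Σxy = 242.2, Σx² = 359
Sxx = Σx² − (Σx)²/n = 359 − 306.25 = 52.75
Sxy = Σxy − (Σx)(Σy)/n = 242.2 − 311.5 = -69.3
b = Sxy/Sxx = -69.3/52.75 = -1.313744
a = ȳ − b·x̄ = 8.9 − (-1.313744)·8.75 = 20.395261
ŷ(6) = a + b·6 = 20.395261 + (-1.313744)·6 = 12.512796

12.51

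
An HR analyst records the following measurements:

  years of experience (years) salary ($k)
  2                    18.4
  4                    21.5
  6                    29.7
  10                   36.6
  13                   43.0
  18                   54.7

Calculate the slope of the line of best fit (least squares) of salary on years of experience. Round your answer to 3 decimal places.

n = 6, Σx = 53, Σy = 203.9, Σxy = 2210.6, Σx² = 649
Sxx = Σx² − (Σx)²/n = 649 − 468.166667 = 180.833333
Sxy = Σxy − (Σx)(Σy)/n = 2210.6 − 1801.116667 = 409.483333
b = Sxy/Sxx = 409.483333/180.833333 = 2.264424

2.264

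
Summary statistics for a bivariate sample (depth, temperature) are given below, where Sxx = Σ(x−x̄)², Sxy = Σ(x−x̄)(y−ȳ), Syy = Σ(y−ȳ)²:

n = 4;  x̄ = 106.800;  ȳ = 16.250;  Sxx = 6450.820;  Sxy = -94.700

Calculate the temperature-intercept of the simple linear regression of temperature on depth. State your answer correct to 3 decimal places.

b = Sxy/Sxx = -94.7/6450.82 = -0.014680
a = ȳ − b·x̄ = 16.25 − (-0.014680)·106.8 = 17.817856

17.818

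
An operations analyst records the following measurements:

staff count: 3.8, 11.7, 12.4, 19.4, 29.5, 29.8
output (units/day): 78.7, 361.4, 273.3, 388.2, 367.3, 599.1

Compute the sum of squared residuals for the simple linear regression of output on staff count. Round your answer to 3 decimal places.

43076.863

n = 6, Σx = 106.6, Σy = 2068, Σxy = 44135.97, Σx² = 2439.74, Σy² = 856025.88
Sxx = Σx² − (Σx)²/n = 2439.74 − 1893.926667 = 545.813333
Sxy = Σxy − (Σx)(Σy)/n = 44135.97 − 36741.466667 = 7394.503333
Syy = Σy² − (Σy)²/n = 856025.88 − 712770.666667 = 143255.213333
b = Sxy/Sxx = 7394.503333/545.813333 = 13.547678
SSE = Syy − b·Sxy = 143255.213333 − 13.547678·7394.503333 = 43076.862591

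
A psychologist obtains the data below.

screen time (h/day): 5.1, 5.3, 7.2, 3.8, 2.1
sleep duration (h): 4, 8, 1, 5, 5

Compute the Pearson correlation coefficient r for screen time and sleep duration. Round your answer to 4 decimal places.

-0.4524

n = 5, Σx = 23.5, Σy = 23, Σxy = 99.5, Σx² = 124.79, Σy² = 131
Sxx = Σx² − (Σx)²/n = 124.79 − 110.45 = 14.34
Sxy = Σxy − (Σx)(Σy)/n = 99.5 − 108.1 = -8.6
Syy = Σy² − (Σy)²/n = 131 − 105.8 = 25.2
r = Sxy/√(Sxx·Syy) = -8.6/√(361.368) = -8.6/19.009682 = -0.452401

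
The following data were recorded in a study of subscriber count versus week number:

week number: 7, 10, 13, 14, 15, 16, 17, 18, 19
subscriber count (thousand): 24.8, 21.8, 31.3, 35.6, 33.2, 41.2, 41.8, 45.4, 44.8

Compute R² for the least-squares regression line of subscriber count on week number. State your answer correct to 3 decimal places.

0.880

n = 9, Σx = 129, Σy = 319.9, Σxy = 4833.1, Σx² = 1969, Σy² = 11952.45
Sxx = Σx² − (Σx)²/n = 1969 − 1849 = 120
Sxy = Σxy − (Σx)(Σy)/n = 4833.1 − 4585.233333 = 247.866667
Syy = Σy² − (Σy)²/n = 11952.45 − 11370.667778 = 581.782222
R² = Sxy²/(Sxx·Syy) = (247.866667)²/(120·581.782222) = 0.880024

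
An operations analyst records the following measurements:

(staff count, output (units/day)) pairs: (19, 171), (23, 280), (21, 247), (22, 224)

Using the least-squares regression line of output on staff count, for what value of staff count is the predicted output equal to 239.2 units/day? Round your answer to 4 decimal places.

n = 4, Σx = 85, Σy = 922, Σxy = 19804, Σx² = 1815
Sxx = Σx² − (Σx)²/n = 1815 − 1806.25 = 8.75
Sxy = Σxy − (Σx)(Σy)/n = 19804 − 19592.5 = 211.5
b = Sxy/Sxx = 211.5/8.75 = 24.171429
a = ȳ − b·x̄ = 230.5 − 24.171429·21.25 = -283.142857
Set a + b·x = 239.2: x = (239.2 − (-283.142857)) / 24.171429 = 21.609929

21.6099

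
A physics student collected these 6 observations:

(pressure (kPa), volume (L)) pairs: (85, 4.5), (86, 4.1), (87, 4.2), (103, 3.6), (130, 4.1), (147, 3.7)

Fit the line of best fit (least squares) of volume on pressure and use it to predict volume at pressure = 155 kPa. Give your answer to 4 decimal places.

3.6815

n = 6, Σx = 638, Σy = 24.2, Σxy = 2548.2, Σx² = 71308
Sxx = Σx² − (Σx)²/n = 71308 − 67840.666667 = 3467.333333
Sxy = Σxy − (Σx)(Σy)/n = 2548.2 − 2573.266667 = -25.066667
b = Sxy/Sxx = -25.066667/3467.333333 = -0.007229
a = ȳ − b·x̄ = 4.033333 − (-0.007229)·106.333333 = 4.802057
ŷ(155) = a + b·155 = 4.802057 + (-0.007229)·155 = 3.681504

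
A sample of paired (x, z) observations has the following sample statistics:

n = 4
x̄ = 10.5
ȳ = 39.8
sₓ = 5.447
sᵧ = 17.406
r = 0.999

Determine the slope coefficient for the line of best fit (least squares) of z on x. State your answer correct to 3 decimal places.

b = r · sᵧ/sₓ = 0.999 · 17.406/5.447 = 3.192325

3.192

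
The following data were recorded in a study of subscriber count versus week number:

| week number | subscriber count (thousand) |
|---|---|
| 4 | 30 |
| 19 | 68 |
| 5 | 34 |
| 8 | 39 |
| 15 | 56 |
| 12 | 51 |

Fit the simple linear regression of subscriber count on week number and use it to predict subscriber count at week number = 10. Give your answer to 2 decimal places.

n = 6, Σx = 63, Σy = 278, Σxy = 3346, Σx² = 835
Sxx = Σx² − (Σx)²/n = 835 − 661.5 = 173.5
Sxy = Σxy − (Σx)(Σy)/n = 3346 − 2919 = 427
b = Sxy/Sxx = 427/173.5 = 2.461095
a = ȳ − b·x̄ = 46.333333 − 2.461095·10.5 = 20.491835
ŷ(10) = a + b·10 = 20.491835 + 2.461095·10 = 45.102786

45.10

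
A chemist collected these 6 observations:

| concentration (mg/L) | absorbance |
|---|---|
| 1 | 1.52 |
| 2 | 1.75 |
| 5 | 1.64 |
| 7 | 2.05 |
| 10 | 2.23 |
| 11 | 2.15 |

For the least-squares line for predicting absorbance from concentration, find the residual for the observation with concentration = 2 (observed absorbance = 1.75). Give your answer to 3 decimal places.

n = 6, Σx = 36, Σy = 11.34, Σxy = 73.52, Σx² = 300
Sxx = Σx² − (Σx)²/n = 300 − 216 = 84
Sxy = Σxy − (Σx)(Σy)/n = 73.52 − 68.04 = 5.48
b = Sxy/Sxx = 5.48/84 = 0.065238
a = ȳ − b·x̄ = 1.89 − 0.065238·6 = 1.498571
ŷ(2) = 1.498571 + 0.065238·2 = 1.629048
residual = y − ŷ = 1.75 − 1.629048 = 0.120952

0.121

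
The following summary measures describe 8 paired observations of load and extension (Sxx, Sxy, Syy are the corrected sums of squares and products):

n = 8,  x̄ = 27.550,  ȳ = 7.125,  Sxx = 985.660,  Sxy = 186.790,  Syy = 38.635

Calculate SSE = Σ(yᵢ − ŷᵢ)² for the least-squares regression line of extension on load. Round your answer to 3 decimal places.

3.237

b = Sxy/Sxx = 186.79/985.66 = 0.189508
SSE = Syy − b·Sxy = 38.635 − 0.189508·186.79 = 3.236887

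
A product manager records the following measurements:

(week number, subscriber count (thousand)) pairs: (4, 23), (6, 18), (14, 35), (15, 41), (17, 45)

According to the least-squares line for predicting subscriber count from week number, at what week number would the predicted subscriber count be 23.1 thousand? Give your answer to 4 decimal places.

n = 5, Σx = 56, Σy = 162, Σxy = 2070, Σx² = 762
Sxx = Σx² − (Σx)²/n = 762 − 627.2 = 134.8
Sxy = Σxy − (Σx)(Σy)/n = 2070 − 1814.4 = 255.6
b = Sxy/Sxx = 255.6/134.8 = 1.896142
a = ȳ − b·x̄ = 32.4 − 1.896142·11.2 = 11.163205
Set a + b·x = 23.1: x = (23.1 − 11.163205) / 1.896142 = 6.295305

6.2953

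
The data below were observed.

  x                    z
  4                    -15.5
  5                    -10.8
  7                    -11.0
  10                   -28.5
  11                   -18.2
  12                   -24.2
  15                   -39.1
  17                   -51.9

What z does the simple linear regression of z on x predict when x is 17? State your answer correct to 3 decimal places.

-44.319

n = 8, Σx = 81, Σy = -199.2, Σxy = -2437.4, Σx² = 969
Sxx = Σx² − (Σx)²/n = 969 − 820.125 = 148.875
Sxy = Σxy − (Σx)(Σy)/n = -2437.4 − (-2016.9) = -420.5
b = Sxy/Sxx = -420.5/148.875 = -2.824517
a = ȳ − b·x̄ = -24.9 − (-2.824517)·10.125 = 3.698237
ŷ(17) = a + b·17 = 3.698237 + (-2.824517)·17 = -44.318556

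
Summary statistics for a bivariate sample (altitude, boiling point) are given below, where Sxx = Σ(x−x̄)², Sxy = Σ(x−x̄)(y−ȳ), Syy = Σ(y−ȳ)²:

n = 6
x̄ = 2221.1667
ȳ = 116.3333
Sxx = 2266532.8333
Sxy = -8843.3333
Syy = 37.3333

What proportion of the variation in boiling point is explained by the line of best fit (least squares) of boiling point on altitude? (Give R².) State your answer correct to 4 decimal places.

R² = Sxy²/(Sxx·Syy) = (-8843.3333)²/(2266532.8333·37.3333) = 0.924216

0.9242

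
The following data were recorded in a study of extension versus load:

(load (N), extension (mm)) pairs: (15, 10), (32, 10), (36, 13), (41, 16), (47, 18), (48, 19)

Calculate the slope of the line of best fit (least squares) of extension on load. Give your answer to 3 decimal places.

n = 6, Σx = 219, Σy = 86, Σxy = 3352, Σx² = 8739
Sxx = Σx² − (Σx)²/n = 8739 − 7993.5 = 745.5
Sxy = Σxy − (Σx)(Σy)/n = 3352 − 3139 = 213
b = Sxy/Sxx = 213/745.5 = 0.285714

0.286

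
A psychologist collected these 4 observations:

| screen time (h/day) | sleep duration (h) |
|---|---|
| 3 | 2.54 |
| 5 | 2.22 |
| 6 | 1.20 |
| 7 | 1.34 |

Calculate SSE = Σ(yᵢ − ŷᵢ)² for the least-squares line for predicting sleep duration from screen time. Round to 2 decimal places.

0.25

n = 4, Σx = 21, Σy = 7.3, Σxy = 35.3, Σx² = 119, Σy² = 14.6156
Sxx = Σx² − (Σx)²/n = 119 − 110.25 = 8.75
Sxy = Σxy − (Σx)(Σy)/n = 35.3 − 38.325 = -3.025
Syy = Σy² − (Σy)²/n = 14.6156 − 13.3225 = 1.2931
b = Sxy/Sxx = -3.025/8.75 = -0.345714
SSE = Syy − b·Sxy = 1.2931 − (-0.345714)·(-3.025) = 0.247314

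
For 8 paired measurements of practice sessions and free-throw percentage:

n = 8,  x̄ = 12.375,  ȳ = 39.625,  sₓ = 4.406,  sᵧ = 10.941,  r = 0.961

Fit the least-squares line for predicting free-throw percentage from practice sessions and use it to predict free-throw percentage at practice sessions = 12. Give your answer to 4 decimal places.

38.7301

b = r · sᵧ/sₓ = 0.961 · 10.941/4.406 = 2.386360
a = ȳ − b·x̄ = 39.625 − 2.386360·12.375 = 10.093798
ŷ(12) = a + b·12 = 10.093798 + 2.386360·12 = 38.730115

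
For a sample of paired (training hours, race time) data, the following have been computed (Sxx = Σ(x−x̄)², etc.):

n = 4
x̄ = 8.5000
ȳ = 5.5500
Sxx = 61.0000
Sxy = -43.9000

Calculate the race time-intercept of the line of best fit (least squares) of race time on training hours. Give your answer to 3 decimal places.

b = Sxy/Sxx = -43.9/61 = -0.719672
a = ȳ − b·x̄ = 5.55 − (-0.719672)·8.5 = 11.667213

11.667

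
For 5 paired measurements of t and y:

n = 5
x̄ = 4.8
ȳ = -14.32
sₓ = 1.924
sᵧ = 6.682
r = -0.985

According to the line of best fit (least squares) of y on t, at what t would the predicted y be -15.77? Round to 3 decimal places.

5.224

b = r · sᵧ/sₓ = -0.985 · 6.682/1.924 = -3.420878
a = ȳ − b·x̄ = -14.32 − (-3.420878)·4.8 = 2.100216
Set a + b·x = -15.77: x = (-15.77 − 2.100216) / (-3.420878) = 5.223868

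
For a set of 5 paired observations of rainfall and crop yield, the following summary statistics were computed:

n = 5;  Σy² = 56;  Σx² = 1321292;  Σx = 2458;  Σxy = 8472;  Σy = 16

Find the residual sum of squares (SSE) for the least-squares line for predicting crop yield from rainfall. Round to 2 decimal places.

1.54

Sxx = Σx² − (Σx)²/n = 1321292 − 1208352.8 = 112939.2
Sxy = Σxy − (Σx)(Σy)/n = 8472 − 7865.6 = 606.4
Syy = Σy² − (Σy)²/n = 56 − 51.2 = 4.8
b = Sxy/Sxx = 606.4/112939.2 = 0.005369
SSE = Syy − b·Sxy = 4.8 − 0.005369·606.4 = 1.544080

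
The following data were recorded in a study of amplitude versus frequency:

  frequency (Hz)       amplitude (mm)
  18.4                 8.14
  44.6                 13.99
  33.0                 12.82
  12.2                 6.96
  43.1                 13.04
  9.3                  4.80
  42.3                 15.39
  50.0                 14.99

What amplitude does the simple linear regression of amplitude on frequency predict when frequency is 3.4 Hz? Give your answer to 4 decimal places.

n = 8, Σx = 252.9, Σy = 90.13, Σxy = 3288.863, Σx² = 9798.95
Sxx = Σx² − (Σx)²/n = 9798.95 − 7994.80125 = 1804.14875
Sxy = Σxy − (Σx)(Σy)/n = 3288.863 − 2849.234625 = 439.628375
b = Sxy/Sxx = 439.628375/1804.14875 = 0.243676
a = ȳ − b·x̄ = 11.26625 − 0.243676·31.6125 = 3.563032
ŷ(3.4) = a + b·3.4 = 3.563032 + 0.243676·3.4 = 4.391531

4.3915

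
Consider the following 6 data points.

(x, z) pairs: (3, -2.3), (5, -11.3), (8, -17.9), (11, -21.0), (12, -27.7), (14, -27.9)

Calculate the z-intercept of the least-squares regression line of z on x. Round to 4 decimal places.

1.9888

n = 6, Σx = 53, Σy = -108.1, Σxy = -1160.6, Σx² = 559
Sxx = Σx² − (Σx)²/n = 559 − 468.166667 = 90.833333
Sxy = Σxy − (Σx)(Σy)/n = -1160.6 − (-954.883333) = -205.716667
b = Sxy/Sxx = -205.716667/90.833333 = -2.264771
a = ȳ − b·x̄ = -18.016667 − (-2.264771)·8.833333 = 1.988807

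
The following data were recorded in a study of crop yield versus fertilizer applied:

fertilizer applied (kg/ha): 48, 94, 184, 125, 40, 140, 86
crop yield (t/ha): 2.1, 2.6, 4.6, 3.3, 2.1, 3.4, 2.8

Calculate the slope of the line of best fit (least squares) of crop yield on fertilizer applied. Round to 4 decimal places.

0.0167

n = 7, Σx = 717, Σy = 20.9, Σxy = 2404.9, Σx² = 89217
Sxx = Σx² − (Σx)²/n = 89217 − 73441.285714 = 15775.714286
Sxy = Σxy − (Σx)(Σy)/n = 2404.9 − 2140.757143 = 264.142857
b = Sxy/Sxx = 264.142857/15775.714286 = 0.016744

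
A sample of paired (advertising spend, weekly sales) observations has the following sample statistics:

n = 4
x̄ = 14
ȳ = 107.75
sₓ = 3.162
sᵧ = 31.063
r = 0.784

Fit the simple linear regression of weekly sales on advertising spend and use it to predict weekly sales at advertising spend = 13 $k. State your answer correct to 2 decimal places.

b = r · sᵧ/sₓ = 0.784 · 31.063/3.162 = 7.701895
a = ȳ − b·x̄ = 107.75 − 7.701895·14 = -0.076530
ŷ(13) = a + b·13 = -0.076530 + 7.701895·13 = 100.048105

100.05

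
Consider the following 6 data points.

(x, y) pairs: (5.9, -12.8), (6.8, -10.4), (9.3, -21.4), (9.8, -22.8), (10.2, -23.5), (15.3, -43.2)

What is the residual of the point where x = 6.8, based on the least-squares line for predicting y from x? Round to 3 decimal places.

n = 6, Σx = 57.3, Σy = -134.1, Σxy = -1469.36, Σx² = 601.71
Sxx = Σx² − (Σx)²/n = 601.71 − 547.215 = 54.495
Sxy = Σxy − (Σx)(Σy)/n = -1469.36 − (-1280.655) = -188.705
b = Sxy/Sxx = -188.705/54.495 = -3.462795
a = ȳ − b·x̄ = -22.35 − (-3.462795)·9.55 = 10.719690
ŷ(6.8) = 10.719690 + (-3.462795)·6.8 = -12.827314
residual = y − ŷ = -10.4 − (-12.827314) = 2.427314

2.427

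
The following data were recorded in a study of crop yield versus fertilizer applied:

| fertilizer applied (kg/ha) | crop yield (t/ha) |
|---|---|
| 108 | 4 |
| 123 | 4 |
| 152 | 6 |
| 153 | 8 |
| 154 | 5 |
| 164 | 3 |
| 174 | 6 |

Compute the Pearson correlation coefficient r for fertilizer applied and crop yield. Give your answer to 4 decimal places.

0.3394

n = 7, Σx = 1028, Σy = 36, Σxy = 5366, Σx² = 154194, Σy² = 202
Sxx = Σx² − (Σx)²/n = 154194 − 150969.142857 = 3224.857143
Sxy = Σxy − (Σx)(Σy)/n = 5366 − 5286.857143 = 79.142857
Syy = Σy² − (Σy)²/n = 202 − 185.142857 = 16.857143
r = Sxy/√(Sxx·Syy) = 79.142857/√(54361.877551) = 79.142857/233.156337 = 0.339441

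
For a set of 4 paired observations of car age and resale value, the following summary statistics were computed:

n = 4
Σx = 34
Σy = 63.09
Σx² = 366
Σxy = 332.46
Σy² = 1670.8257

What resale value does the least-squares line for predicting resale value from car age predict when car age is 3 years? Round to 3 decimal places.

Sxx = Σx² − (Σx)²/n = 366 − 289 = 77
Sxy = Σxy − (Σx)(Σy)/n = 332.46 − 536.265 = -203.805
b = Sxy/Sxx = -203.805/77 = -2.646818
a = ȳ − b·x̄ = 15.7725 − (-2.646818)·8.5 = 38.270455
ŷ(3) = a + b·3 = 38.270455 + (-2.646818)·3 = 30.33

30.330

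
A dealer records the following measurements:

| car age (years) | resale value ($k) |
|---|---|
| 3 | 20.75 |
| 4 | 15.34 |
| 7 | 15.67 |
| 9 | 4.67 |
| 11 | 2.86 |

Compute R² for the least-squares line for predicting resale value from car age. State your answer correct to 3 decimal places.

0.870

n = 5, Σx = 34, Σy = 59.29, Σxy = 306.79, Σx² = 276, Σy² = 941.4155
Sxx = Σx² − (Σx)²/n = 276 − 231.2 = 44.8
Sxy = Σxy − (Σx)(Σy)/n = 306.79 − 403.172 = -96.382
Syy = Σy² − (Σy)²/n = 941.4155 − 703.06082 = 238.35468
R² = Sxy²/(Sxx·Syy) = (-96.382)²/(44.8·238.35468) = 0.869942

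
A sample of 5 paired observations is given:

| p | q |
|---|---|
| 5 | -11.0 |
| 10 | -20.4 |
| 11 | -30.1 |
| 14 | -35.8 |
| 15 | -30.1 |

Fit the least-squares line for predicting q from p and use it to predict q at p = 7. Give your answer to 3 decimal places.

-16.357

n = 5, Σx = 55, Σy = -127.4, Σxy = -1542.8, Σx² = 667
Sxx = Σx² − (Σx)²/n = 667 − 605 = 62
Sxy = Σxy − (Σx)(Σy)/n = -1542.8 − (-1401.4) = -141.4
b = Sxy/Sxx = -141.4/62 = -2.280645
a = ȳ − b·x̄ = -25.48 − (-2.280645)·11 = -0.392903
ŷ(7) = a + b·7 = -0.392903 + (-2.280645)·7 = -16.357419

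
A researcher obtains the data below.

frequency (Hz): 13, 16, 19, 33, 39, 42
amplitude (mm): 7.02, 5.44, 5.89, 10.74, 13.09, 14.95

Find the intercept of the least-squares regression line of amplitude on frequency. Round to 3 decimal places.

1.259

n = 6, Σx = 162, Σy = 57.13, Σxy = 1783.04, Σx² = 5160
Sxx = Σx² − (Σx)²/n = 5160 − 4374 = 786
Sxy = Σxy − (Σx)(Σy)/n = 1783.04 − 1542.51 = 240.53
b = Sxy/Sxx = 240.53/786 = 0.306018
a = ȳ − b·x̄ = 9.521667 − 0.306018·27 = 1.259186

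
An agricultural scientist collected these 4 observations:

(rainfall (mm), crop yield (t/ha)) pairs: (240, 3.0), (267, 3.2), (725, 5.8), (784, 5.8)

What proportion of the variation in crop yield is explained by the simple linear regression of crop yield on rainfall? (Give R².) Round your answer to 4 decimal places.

n = 4, Σx = 2016, Σy = 17.8, Σxy = 10326.6, Σx² = 1269170, Σy² = 86.52
Sxx = Σx² − (Σx)²/n = 1269170 − 1016064 = 253106
Sxy = Σxy − (Σx)(Σy)/n = 10326.6 − 8971.2 = 1355.4
Syy = Σy² − (Σy)²/n = 86.52 − 79.21 = 7.31
R² = Sxy²/(Sxx·Syy) = (1355.4)²/(253106·7.31) = 0.992922

0.9929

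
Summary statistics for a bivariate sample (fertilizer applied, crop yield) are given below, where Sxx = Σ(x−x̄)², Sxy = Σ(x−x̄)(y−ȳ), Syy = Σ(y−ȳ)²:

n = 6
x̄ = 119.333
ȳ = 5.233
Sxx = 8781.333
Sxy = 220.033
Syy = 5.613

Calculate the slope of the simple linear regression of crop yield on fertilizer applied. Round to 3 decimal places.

b = Sxy/Sxx = 220.033/8781.333 = 0.025057

0.025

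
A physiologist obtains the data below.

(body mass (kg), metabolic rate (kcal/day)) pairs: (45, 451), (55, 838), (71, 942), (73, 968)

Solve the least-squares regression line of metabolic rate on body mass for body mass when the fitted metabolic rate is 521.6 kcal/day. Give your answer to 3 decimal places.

44.043

n = 4, Σx = 244, Σy = 3199, Σxy = 203931, Σx² = 15420
Sxx = Σx² − (Σx)²/n = 15420 − 14884 = 536
Sxy = Σxy − (Σx)(Σy)/n = 203931 − 195139 = 8792
b = Sxy/Sxx = 8792/536 = 16.402985
a = ȳ − b·x̄ = 799.75 − 16.402985·61 = -200.832090
Set a + b·x = 521.6: x = (521.6 − (-200.832090)) / 16.402985 = 44.042721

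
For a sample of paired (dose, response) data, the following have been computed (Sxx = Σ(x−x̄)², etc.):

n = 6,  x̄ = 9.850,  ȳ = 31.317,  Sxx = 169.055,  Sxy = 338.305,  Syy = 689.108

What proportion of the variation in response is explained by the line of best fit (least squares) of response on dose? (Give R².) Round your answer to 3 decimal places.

0.982

R² = Sxy²/(Sxx·Syy) = (338.305)²/(169.055·689.108) = 0.982430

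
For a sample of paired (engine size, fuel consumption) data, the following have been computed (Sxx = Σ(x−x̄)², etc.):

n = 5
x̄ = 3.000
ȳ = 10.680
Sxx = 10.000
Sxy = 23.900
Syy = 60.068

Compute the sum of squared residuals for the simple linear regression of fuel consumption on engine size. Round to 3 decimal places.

b = Sxy/Sxx = 23.9/10 = 2.39
SSE = Syy − b·Sxy = 60.068 − 2.39·23.9 = 2.947

2.947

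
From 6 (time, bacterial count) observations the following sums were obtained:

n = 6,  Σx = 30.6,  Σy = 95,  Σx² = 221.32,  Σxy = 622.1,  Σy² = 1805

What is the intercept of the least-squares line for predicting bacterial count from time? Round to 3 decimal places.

5.080

Sxx = Σx² − (Σx)²/n = 221.32 − 156.06 = 65.26
Sxy = Σxy − (Σx)(Σy)/n = 622.1 − 484.5 = 137.6
b = Sxy/Sxx = 137.6/65.26 = 2.108489
a = ȳ − b·x̄ = 15.833333 − 2.108489·5.1 = 5.080039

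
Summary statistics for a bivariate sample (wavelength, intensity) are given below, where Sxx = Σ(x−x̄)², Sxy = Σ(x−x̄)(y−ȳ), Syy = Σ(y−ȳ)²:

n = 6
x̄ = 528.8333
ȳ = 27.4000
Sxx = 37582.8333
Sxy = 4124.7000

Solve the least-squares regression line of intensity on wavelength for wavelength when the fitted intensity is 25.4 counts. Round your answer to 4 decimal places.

510.6100

b = Sxy/Sxx = 4124.7/37582.8333 = 0.109750
a = ȳ − b·x̄ = 27.4 − 0.109750·528.8333 = -30.639230
Set a + b·x = 25.4: x = (25.4 − (-30.639230)) / 0.109750 = 510.609995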